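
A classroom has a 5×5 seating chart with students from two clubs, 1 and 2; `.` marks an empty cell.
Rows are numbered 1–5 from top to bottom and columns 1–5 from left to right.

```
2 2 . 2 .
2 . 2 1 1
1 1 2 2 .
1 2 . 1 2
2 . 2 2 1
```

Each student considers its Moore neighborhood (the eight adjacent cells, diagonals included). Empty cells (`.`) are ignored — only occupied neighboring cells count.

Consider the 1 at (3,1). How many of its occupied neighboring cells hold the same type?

Occupied neighbors of (3,1): (2,1)=2, (3,2)=1, (4,1)=1, (4,2)=2.
Same type (1): 2 of 4.

2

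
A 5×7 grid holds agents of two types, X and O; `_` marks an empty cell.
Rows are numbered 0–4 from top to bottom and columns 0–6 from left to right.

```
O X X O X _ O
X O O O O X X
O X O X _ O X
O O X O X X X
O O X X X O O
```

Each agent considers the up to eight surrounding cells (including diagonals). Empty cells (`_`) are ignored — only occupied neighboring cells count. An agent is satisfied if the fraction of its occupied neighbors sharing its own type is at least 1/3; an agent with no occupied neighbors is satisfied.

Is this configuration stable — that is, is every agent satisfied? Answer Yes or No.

(0,0)O 1/3 ✓
(0,1)X 2/5 ✓
(0,2)X 1/5 ✗
(0,3)O 3/5 ✓
(0,4)X 1/4 ✗
(0,6)O 0/2 ✗
(1,0)X 2/5 ✓
(1,1)O 4/8 ✓
(1,2)O 4/8 ✓
(1,3)O 4/7 ✓
(1,4)O 3/6 ✓
(1,5)X 3/6 ✓
(1,6)X 2/4 ✓
(2,0)O 3/5 ✓
(2,1)X 2/8 ✗
(2,2)O 5/8 ✓
(2,3)X 2/7 ✗
(2,5)O 1/7 ✗
(2,6)X 4/5 ✓
(3,0)O 4/5 ✓
(3,1)O 5/8 ✓
(3,2)X 4/8 ✓
(3,3)O 1/7 ✗
(3,4)X 4/7 ✓
(3,5)X 4/7 ✓
(3,6)X 2/5 ✓
(4,0)O 3/3 ✓
(4,1)O 3/5 ✓
(4,2)X 2/5 ✓
(4,3)X 4/5 ✓
(4,4)X 3/5 ✓
(4,5)O 1/5 ✗
(4,6)O 1/3 ✓
For instance (0,2) has only 1/5 same-type neighbors, below 1/3.

No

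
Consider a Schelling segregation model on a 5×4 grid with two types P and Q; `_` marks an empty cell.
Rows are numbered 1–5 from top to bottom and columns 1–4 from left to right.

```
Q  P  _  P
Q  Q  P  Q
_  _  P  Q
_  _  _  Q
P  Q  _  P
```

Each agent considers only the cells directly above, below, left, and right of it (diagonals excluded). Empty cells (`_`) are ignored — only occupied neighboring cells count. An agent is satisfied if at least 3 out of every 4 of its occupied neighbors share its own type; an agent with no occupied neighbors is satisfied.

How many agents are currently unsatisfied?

Row 1: (1,1)Q 1/2 ✗ · (1,2)P 0/2 ✗ · (1,4)P 0/1 ✗
Row 2: (2,1)Q 2/2 ✓ · (2,2)Q 1/3 ✗ · (2,3)P 1/3 ✗ · (2,4)Q 1/3 ✗
Row 3: (3,3)P 1/2 ✗ · (3,4)Q 2/3 ✗
Row 4: (4,4)Q 1/2 ✗
Row 5: (5,1)P 0/1 ✗ · (5,2)Q 0/1 ✗ · (5,4)P 0/1 ✗
Unsatisfied: (1,1), (1,2), (1,4), (2,2), (2,3), (2,4), (3,3), (3,4), (4,4), (5,1), (5,2), (5,4) — 12 in total.

12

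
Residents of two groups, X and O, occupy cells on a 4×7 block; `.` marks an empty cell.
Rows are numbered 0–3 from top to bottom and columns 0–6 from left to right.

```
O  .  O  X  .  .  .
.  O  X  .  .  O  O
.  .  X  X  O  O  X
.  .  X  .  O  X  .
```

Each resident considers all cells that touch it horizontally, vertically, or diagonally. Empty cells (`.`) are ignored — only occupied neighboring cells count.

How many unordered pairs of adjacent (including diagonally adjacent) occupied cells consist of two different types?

Scan each occupied cell's neighbors to the right and below (and the two forward diagonals) so each pair is counted once.
Row 0: O(0,0)–O(1,1)= O(0,2)–X(0,3)≠ O(0,2)–X(1,2)≠ O(0,2)–O(1,1)= X(0,3)–X(1,2)=  → 2/5 unlike.
Row 1: O(1,1)–X(1,2)≠ O(1,1)–X(2,2)≠ X(1,2)–X(2,2)= X(1,2)–X(2,3)= O(1,5)–O(1,6)= O(1,5)–O(2,5)= O(1,5)–X(2,6)≠ O(1,5)–O(2,4)= O(1,6)–X(2,6)≠ O(1,6)–O(2,5)=  → 4/10 unlike.
Row 2: X(2,2)–X(2,3)= X(2,2)–X(3,2)= X(2,3)–O(2,4)≠ X(2,3)–O(3,4)≠ X(2,3)–X(3,2)= O(2,4)–O(2,5)= O(2,4)–O(3,4)= O(2,4)–X(3,5)≠ O(2,5)–X(2,6)≠ O(2,5)–X(3,5)≠ O(2,5)–O(3,4)= X(2,6)–X(3,5)=  → 5/12 unlike.
Row 3: O(3,4)–X(3,5)≠  → 1/1 unlike.
Total adjacent occupied pairs: 28; unlike-type pairs: 12.

12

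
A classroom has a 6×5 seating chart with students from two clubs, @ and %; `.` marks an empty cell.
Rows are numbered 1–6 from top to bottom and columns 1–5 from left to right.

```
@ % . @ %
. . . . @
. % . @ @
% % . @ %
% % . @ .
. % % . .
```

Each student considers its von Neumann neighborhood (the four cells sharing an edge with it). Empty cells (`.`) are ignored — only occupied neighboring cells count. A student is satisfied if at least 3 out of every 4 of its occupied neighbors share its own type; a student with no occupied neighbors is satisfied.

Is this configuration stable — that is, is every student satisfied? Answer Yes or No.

No

Row 1: (1,1)@ 0/1 not · (1,2)% 0/1 not · (1,4)@ 0/1 not · (1,5)% 0/2 not
Row 2: (2,5)@ 1/2 not
Row 3: (3,2)% 1/1 satisfied · (3,4)@ 2/2 satisfied · (3,5)@ 2/3 not
Row 4: (4,1)% 2/2 satisfied · (4,2)% 3/3 satisfied · (4,4)@ 2/3 not · (4,5)% 0/2 not
Row 5: (5,1)% 2/2 satisfied · (5,2)% 3/3 satisfied · (5,4)@ 1/1 satisfied
Row 6: (6,2)% 2/2 satisfied · (6,3)% 1/1 satisfied
For instance (1,1) has only 0/1 same-type neighbors, below 3/4.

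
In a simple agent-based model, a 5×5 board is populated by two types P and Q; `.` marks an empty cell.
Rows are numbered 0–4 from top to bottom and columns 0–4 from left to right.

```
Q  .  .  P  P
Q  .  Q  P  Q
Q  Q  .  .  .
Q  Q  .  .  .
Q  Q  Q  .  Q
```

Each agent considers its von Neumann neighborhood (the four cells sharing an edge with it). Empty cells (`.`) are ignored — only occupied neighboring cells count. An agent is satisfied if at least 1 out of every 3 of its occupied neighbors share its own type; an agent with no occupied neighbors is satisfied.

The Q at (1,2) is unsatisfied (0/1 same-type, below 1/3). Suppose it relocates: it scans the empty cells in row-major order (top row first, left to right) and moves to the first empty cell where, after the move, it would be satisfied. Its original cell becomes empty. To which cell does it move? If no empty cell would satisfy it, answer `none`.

Vacating (1,2). Empty cells in order:
  (0,1): 1/1 same-type → satisfied — stop here.

(0,1)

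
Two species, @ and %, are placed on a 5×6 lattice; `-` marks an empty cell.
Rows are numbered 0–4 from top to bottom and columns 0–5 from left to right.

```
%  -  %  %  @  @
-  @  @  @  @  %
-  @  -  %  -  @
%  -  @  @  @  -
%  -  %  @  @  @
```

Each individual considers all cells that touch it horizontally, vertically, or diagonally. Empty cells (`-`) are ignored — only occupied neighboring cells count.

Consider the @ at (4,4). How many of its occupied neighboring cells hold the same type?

4

Occupied neighbors of (4,4): (3,3)=@, (3,4)=@, (4,3)=@, (4,5)=@.
Same type (@): 4 of 4.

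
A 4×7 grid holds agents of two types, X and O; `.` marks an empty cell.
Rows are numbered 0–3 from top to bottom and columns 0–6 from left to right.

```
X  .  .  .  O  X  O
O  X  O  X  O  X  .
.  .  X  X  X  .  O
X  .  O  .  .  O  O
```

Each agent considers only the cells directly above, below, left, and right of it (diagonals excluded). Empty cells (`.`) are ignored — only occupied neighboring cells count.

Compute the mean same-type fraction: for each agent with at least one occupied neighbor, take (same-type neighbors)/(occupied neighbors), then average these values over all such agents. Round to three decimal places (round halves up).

Row 0: (0,0)X 0/1 · (0,4)O 1/2 · (0,5)X 1/3 · (0,6)O 0/1
Row 1: (1,0)O 0/2 · (1,1)X 0/2 · (1,2)O 0/3 · (1,3)X 1/3 · (1,4)O 1/4 · (1,5)X 1/2
Row 2: (2,2)X 1/3 · (2,3)X 3/3 · (2,4)X 1/2 · (2,6)O 1/1
Row 3: (3,0)X — no occupied neighbors · (3,2)O 0/1 · (3,5)O 1/1 · (3,6)O 2/2
Sum over 17 agents: 0/1 + 1/2 + 1/3 + 0/1 + 0/2 + 0/2 + 0/3 + 1/3 + 1/4 + 1/2 + 1/3 + 3/3 + 1/2 + 1/1 + 0/1 + 1/1 + 2/2 = 27/4; mean = 27/4 ÷ 17 = 27/68 = 0.397058… → 0.397.

0.397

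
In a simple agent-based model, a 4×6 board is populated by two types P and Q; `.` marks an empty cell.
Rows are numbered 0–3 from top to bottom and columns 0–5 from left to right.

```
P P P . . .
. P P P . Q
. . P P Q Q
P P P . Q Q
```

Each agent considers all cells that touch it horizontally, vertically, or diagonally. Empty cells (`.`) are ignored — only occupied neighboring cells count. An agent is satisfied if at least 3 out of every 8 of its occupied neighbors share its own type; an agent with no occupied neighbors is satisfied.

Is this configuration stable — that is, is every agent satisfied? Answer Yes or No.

Row 0: (0,0)P 2/2 satisfied · (0,1)P 4/4 satisfied · (0,2)P 4/4 satisfied
Row 1: (1,1)P 5/5 satisfied · (1,2)P 6/6 satisfied · (1,3)P 4/5 satisfied · (1,5)Q 2/2 satisfied
Row 2: (2,2)P 6/6 satisfied · (2,3)P 4/6 satisfied · (2,4)Q 4/6 satisfied · (2,5)Q 4/4 satisfied
Row 3: (3,0)P 1/1 satisfied · (3,1)P 3/3 satisfied · (3,2)P 3/3 satisfied · (3,4)Q 3/4 satisfied · (3,5)Q 3/3 satisfied
All meet the threshold, so the configuration is stable.

Yes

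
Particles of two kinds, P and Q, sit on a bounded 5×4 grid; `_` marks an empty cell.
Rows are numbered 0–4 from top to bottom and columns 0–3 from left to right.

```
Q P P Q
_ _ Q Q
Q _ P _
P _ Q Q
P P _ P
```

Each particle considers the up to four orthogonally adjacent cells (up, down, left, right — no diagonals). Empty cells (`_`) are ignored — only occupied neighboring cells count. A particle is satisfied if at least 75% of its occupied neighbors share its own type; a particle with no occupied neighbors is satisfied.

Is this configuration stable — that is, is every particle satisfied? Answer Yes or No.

(0,0)Q 0/1 unhappy
(0,1)P 1/2 unhappy
(0,2)P 1/3 unhappy
(0,3)Q 1/2 unhappy
(1,2)Q 1/3 unhappy
(1,3)Q 2/2 ok
(2,0)Q 0/1 unhappy
(2,2)P 0/2 unhappy
(3,0)P 1/2 unhappy
(3,2)Q 1/2 unhappy
(3,3)Q 1/2 unhappy
(4,0)P 2/2 ok
(4,1)P 1/1 ok
(4,3)P 0/1 unhappy
For instance (0,0) has only 0/1 same-type neighbors, below 3/4.

No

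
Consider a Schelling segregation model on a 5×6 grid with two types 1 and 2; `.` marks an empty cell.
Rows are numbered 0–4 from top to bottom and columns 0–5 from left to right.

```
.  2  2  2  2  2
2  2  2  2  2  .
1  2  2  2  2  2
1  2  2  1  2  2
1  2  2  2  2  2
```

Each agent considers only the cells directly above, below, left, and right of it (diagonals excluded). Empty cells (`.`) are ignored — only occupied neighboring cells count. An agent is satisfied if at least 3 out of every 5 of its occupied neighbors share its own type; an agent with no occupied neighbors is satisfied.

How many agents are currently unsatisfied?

Row 0: (0,1)2 2/2 ok · (0,2)2 3/3 ok · (0,3)2 3/3 ok · (0,4)2 3/3 ok · (0,5)2 1/1 ok
Row 1: (1,0)2 1/2 unhappy · (1,1)2 4/4 ok · (1,2)2 4/4 ok · (1,3)2 4/4 ok · (1,4)2 3/3 ok
Row 2: (2,0)1 1/3 unhappy · (2,1)2 3/4 ok · (2,2)2 4/4 ok · (2,3)2 3/4 ok · (2,4)2 4/4 ok · (2,5)2 2/2 ok
Row 3: (3,0)1 2/3 ok · (3,1)2 3/4 ok · (3,2)2 3/4 ok · (3,3)1 0/4 unhappy · (3,4)2 3/4 ok · (3,5)2 3/3 ok
Row 4: (4,0)1 1/2 unhappy · (4,1)2 2/3 ok · (4,2)2 3/3 ok · (4,3)2 2/3 ok · (4,4)2 3/3 ok · (4,5)2 2/2 ok
Unsatisfied: (1,0), (2,0), (3,3), (4,0) — 4 in total.

4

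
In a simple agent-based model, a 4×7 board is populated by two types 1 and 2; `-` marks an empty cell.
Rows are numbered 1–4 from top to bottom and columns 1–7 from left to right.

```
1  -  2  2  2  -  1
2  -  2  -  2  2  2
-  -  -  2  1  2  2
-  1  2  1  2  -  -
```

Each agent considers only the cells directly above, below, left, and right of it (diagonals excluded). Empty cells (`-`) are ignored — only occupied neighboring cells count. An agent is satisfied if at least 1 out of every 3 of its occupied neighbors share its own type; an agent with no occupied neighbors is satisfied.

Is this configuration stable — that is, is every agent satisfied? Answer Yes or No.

No

Row 1: (1,1)1 0/1 unhappy · (1,3)2 2/2 ok · (1,4)2 2/2 ok · (1,5)2 2/2 ok · (1,7)1 0/1 unhappy
Row 2: (2,1)2 0/1 unhappy · (2,3)2 1/1 ok · (2,5)2 2/3 ok · (2,6)2 3/3 ok · (2,7)2 2/3 ok
Row 3: (3,4)2 0/2 unhappy · (3,5)1 0/4 unhappy · (3,6)2 2/3 ok · (3,7)2 2/2 ok
Row 4: (4,2)1 0/1 unhappy · (4,3)2 0/2 unhappy · (4,4)1 0/3 unhappy · (4,5)2 0/2 unhappy
For instance (1,1) has only 0/1 same-type neighbors, below 1/3.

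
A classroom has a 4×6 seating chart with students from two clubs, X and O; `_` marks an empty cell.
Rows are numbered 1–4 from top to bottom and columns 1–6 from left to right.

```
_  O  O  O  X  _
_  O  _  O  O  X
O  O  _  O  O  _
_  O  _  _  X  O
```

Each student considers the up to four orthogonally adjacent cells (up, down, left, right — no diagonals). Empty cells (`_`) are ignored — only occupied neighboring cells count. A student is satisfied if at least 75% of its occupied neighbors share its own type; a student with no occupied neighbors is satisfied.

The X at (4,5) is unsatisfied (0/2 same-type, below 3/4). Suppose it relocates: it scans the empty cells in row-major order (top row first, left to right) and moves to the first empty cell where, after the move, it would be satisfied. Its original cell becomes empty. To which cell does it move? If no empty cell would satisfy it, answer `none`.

Vacating (4,5). Empty cells in order:
  (1,1): 0/1 same-type → still unsatisfied.
  (1,6): 2/2 same-type → satisfied — stop here.

(1,6)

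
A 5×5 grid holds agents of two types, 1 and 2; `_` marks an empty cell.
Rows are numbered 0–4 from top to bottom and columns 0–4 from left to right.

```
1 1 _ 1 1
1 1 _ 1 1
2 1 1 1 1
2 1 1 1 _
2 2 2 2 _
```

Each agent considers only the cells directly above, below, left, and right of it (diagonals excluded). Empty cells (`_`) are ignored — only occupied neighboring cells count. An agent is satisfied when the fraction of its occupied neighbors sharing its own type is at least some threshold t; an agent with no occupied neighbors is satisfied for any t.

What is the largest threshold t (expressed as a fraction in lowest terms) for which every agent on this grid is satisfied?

1/3

Row 0: (0,0)1 2/2 · (0,1)1 2/2 · (0,3)1 2/2 · (0,4)1 2/2
Row 1: (1,0)1 2/3 · (1,1)1 3/3 · (1,3)1 3/3 · (1,4)1 3/3
Row 2: (2,0)2 1/3 · (2,1)1 3/4 · (2,2)1 3/3 · (2,3)1 4/4 · (2,4)1 2/2
Row 3: (3,0)2 2/3 · (3,1)1 2/4 · (3,2)1 3/4 · (3,3)1 2/3
Row 4: (4,0)2 2/2 · (4,1)2 2/3 · (4,2)2 2/3 · (4,3)2 1/2
The smallest same-type fraction is 1/3 at (2,0), which reduces to 1/3. Any threshold above that leaves this agent unsatisfied.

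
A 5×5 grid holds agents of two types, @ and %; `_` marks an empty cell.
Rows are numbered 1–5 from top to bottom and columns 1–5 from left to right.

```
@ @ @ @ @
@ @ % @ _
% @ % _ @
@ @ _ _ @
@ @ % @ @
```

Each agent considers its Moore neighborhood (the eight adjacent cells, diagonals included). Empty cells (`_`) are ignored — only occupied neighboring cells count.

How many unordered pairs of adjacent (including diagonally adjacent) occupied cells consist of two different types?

18

Scan each occupied cell's neighbors to the right and below (and the two forward diagonals) so each pair is counted once.
Row 1: @(1,1)–@(1,2)= @(1,1)–@(2,1)= @(1,1)–@(2,2)= @(1,2)–@(1,3)= @(1,2)–@(2,2)= @(1,2)–%(2,3)≠ @(1,2)–@(2,1)= @(1,3)–@(1,4)= @(1,3)–%(2,3)≠ @(1,3)–@(2,4)= @(1,3)–@(2,2)= @(1,4)–@(1,5)= @(1,4)–@(2,4)= @(1,4)–%(2,3)≠ @(1,5)–@(2,4)=  → 3/15 unlike.
Row 2: @(2,1)–@(2,2)= @(2,1)–%(3,1)≠ @(2,1)–@(3,2)= @(2,2)–%(2,3)≠ @(2,2)–@(3,2)= @(2,2)–%(3,3)≠ @(2,2)–%(3,1)≠ %(2,3)–@(2,4)≠ %(2,3)–%(3,3)= %(2,3)–@(3,2)≠ @(2,4)–@(3,5)= @(2,4)–%(3,3)≠  → 7/12 unlike.
Row 3: %(3,1)–@(3,2)≠ %(3,1)–@(4,1)≠ %(3,1)–@(4,2)≠ @(3,2)–%(3,3)≠ @(3,2)–@(4,2)= @(3,2)–@(4,1)= %(3,3)–@(4,2)≠ @(3,5)–@(4,5)=  → 5/8 unlike.
Row 4: @(4,1)–@(4,2)= @(4,1)–@(5,1)= @(4,1)–@(5,2)= @(4,2)–@(5,2)= @(4,2)–%(5,3)≠ @(4,2)–@(5,1)= @(4,5)–@(5,5)= @(4,5)–@(5,4)=  → 1/8 unlike.
Row 5: @(5,1)–@(5,2)= @(5,2)–%(5,3)≠ %(5,3)–@(5,4)≠ @(5,4)–@(5,5)=  → 2/4 unlike.
Total adjacent occupied pairs: 47; unlike-type pairs: 18.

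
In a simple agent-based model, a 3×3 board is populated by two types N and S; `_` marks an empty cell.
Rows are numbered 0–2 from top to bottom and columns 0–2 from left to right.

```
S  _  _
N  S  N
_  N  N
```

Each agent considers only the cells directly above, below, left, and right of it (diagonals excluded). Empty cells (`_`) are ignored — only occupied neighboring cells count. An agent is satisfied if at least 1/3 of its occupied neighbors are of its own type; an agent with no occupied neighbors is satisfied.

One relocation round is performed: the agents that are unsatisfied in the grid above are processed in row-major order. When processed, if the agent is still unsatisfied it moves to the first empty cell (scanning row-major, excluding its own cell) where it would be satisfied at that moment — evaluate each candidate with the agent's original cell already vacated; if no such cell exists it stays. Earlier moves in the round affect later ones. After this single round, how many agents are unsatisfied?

Initially unsatisfied (in order): (0,0), (1,0), (1,1).
  (0,0) → (0,1).
  (1,0) → (0,2).
  (1,1): now satisfied by earlier moves; stays.
Resulting grid:
_ S N
_ S N
_ N N
All satisfied now.

0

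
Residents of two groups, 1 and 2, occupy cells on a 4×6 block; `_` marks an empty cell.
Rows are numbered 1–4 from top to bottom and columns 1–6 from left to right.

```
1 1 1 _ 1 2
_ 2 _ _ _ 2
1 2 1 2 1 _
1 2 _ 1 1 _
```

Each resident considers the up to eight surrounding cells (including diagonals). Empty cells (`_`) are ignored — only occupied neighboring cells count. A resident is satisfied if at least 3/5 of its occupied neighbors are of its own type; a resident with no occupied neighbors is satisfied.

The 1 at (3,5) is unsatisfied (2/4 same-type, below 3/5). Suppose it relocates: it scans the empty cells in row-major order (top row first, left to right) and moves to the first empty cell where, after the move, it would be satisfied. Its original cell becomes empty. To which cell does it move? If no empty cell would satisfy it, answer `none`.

(1,4)

Vacating (3,5). Empty cells in order:
  (1,4): 2/2 same-type → satisfied — stop here.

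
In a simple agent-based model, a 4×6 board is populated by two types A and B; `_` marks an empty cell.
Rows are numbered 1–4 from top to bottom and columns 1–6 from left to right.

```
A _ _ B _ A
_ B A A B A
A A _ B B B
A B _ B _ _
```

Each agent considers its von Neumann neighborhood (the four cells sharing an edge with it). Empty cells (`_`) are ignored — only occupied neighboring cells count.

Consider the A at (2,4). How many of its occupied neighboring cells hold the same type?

1

Occupied neighbors of (2,4): (1,4)=B, (3,4)=B, (2,3)=A, (2,5)=B.
Same type (A): 1 of 4.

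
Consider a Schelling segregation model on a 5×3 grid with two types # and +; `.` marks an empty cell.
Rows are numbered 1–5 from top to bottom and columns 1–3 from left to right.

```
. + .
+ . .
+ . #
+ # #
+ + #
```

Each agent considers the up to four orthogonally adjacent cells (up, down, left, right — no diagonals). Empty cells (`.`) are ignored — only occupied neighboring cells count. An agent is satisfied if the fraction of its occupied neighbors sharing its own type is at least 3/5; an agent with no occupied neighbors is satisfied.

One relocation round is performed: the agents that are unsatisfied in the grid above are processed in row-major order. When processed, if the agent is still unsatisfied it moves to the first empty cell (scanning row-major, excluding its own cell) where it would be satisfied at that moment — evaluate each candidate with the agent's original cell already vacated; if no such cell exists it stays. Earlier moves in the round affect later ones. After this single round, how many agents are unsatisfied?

0

Initially unsatisfied (in order): (4,2), (5,2), (5,3).
  (4,2) → (2,3).
  (5,2) → (1,1).
  (5,3): now satisfied by earlier moves; stays.
Resulting grid:
+ + .
+ . #
+ . #
+ . #
+ . #
All satisfied now.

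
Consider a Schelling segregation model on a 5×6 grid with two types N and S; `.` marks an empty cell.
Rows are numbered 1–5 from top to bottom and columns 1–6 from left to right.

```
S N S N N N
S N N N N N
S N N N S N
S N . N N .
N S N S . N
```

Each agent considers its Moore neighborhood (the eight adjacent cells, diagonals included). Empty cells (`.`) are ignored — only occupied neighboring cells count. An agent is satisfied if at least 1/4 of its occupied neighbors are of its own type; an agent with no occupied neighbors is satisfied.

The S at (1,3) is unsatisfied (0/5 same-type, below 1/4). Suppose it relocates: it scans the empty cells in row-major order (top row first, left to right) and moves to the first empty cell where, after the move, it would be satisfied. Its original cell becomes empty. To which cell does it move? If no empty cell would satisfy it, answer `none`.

Vacating (1,3). Empty cells in order:
  (4,3): 2/8 same-type → satisfied — stop here.

(4,3)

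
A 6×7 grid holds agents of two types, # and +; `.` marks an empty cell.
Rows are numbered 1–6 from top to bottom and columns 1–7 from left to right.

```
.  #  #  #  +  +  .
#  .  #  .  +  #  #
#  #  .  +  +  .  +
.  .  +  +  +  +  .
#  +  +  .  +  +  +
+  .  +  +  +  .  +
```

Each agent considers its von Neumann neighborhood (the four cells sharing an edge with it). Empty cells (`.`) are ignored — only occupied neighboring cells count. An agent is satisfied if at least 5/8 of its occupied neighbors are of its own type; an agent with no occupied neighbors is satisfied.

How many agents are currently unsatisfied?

Row 1: (1,2)# 1/1 ok · (1,3)# 3/3 ok · (1,4)# 1/2 unhappy · (1,5)+ 2/3 ok · (1,6)+ 1/2 unhappy
Row 2: (2,1)# 1/1 ok · (2,3)# 1/1 ok · (2,5)+ 2/3 ok · (2,6)# 1/3 unhappy · (2,7)# 1/2 unhappy
Row 3: (3,1)# 2/2 ok · (3,2)# 1/1 ok · (3,4)+ 2/2 ok · (3,5)+ 3/3 ok · (3,7)+ 0/1 unhappy
Row 4: (4,3)+ 2/2 ok · (4,4)+ 3/3 ok · (4,5)+ 4/4 ok · (4,6)+ 2/2 ok
Row 5: (5,1)# 0/2 unhappy · (5,2)+ 1/2 unhappy · (5,3)+ 3/3 ok · (5,5)+ 3/3 ok · (5,6)+ 3/3 ok · (5,7)+ 2/2 ok
Row 6: (6,1)+ 0/1 unhappy · (6,3)+ 2/2 ok · (6,4)+ 2/2 ok · (6,5)+ 2/2 ok · (6,7)+ 1/1 ok
Unsatisfied: (1,4), (1,6), (2,6), (2,7), (3,7), (5,1), (5,2), (6,1) — 8 in total.

8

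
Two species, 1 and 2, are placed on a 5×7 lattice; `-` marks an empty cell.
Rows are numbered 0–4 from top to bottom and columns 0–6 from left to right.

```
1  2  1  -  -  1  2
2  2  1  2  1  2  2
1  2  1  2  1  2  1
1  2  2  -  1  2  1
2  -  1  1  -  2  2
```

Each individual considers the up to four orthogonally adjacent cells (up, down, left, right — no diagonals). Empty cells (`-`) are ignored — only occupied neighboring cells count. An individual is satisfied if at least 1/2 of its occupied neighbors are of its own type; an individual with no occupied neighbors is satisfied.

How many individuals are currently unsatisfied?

14

(0,0)1 0/2 not
(0,1)2 1/3 not
(0,2)1 1/2 satisfied
(0,5)1 0/2 not
(0,6)2 1/2 satisfied
(1,0)2 1/3 not
(1,1)2 3/4 satisfied
(1,2)1 2/4 satisfied
(1,3)2 1/3 not
(1,4)1 1/3 not
(1,5)2 2/4 satisfied
(1,6)2 2/3 satisfied
(2,0)1 1/3 not
(2,1)2 2/4 satisfied
(2,2)1 1/4 not
(2,3)2 1/3 not
(2,4)1 2/4 satisfied
(2,5)2 2/4 satisfied
(2,6)1 1/3 not
(3,0)1 1/3 not
(3,1)2 2/3 satisfied
(3,2)2 1/3 not
(3,4)1 1/2 satisfied
(3,5)2 2/4 satisfied
(3,6)1 1/3 not
(4,0)2 0/1 not
(4,2)1 1/2 satisfied
(4,3)1 1/1 satisfied
(4,5)2 2/2 satisfied
(4,6)2 1/2 satisfied
Unsatisfied: (0,0), (0,1), (0,5), (1,0), (1,3), (1,4), (2,0), (2,2), (2,3), (2,6), (3,0), (3,2), (3,6), (4,0) — 14 in total.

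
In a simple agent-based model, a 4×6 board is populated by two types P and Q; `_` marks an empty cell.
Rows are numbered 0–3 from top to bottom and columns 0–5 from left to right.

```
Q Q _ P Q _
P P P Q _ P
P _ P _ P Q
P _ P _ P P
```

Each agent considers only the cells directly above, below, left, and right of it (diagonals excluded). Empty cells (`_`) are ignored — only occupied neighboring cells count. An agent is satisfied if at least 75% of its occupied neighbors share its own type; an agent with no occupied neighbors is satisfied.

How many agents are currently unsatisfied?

Row 0: (0,0)Q 1/2 unhappy · (0,1)Q 1/2 unhappy · (0,3)P 0/2 unhappy · (0,4)Q 0/1 unhappy
Row 1: (1,0)P 2/3 unhappy · (1,1)P 2/3 unhappy · (1,2)P 2/3 unhappy · (1,3)Q 0/2 unhappy · (1,5)P 0/1 unhappy
Row 2: (2,0)P 2/2 ok · (2,2)P 2/2 ok · (2,4)P 1/2 unhappy · (2,5)Q 0/3 unhappy
Row 3: (3,0)P 1/1 ok · (3,2)P 1/1 ok · (3,4)P 2/2 ok · (3,5)P 1/2 unhappy
Unsatisfied: (0,0), (0,1), (0,3), (0,4), (1,0), (1,1), (1,2), (1,3), (1,5), (2,4), (2,5), (3,5) — 12 in total.

12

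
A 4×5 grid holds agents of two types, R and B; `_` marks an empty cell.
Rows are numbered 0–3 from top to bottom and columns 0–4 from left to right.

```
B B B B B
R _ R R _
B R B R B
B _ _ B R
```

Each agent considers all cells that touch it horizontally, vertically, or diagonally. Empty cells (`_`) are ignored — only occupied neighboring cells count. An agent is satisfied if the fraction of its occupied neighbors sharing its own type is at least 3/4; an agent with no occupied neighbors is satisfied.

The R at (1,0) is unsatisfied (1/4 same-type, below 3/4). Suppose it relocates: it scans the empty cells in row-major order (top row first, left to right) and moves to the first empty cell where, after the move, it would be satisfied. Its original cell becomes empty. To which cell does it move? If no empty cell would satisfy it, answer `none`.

Vacating (1,0). Empty cells in order:
  (1,1): 2/7 same-type → still unsatisfied.
  (1,4): 2/5 same-type → still unsatisfied.
  (3,1): 1/4 same-type → still unsatisfied.
  (3,2): 2/4 same-type → still unsatisfied.

none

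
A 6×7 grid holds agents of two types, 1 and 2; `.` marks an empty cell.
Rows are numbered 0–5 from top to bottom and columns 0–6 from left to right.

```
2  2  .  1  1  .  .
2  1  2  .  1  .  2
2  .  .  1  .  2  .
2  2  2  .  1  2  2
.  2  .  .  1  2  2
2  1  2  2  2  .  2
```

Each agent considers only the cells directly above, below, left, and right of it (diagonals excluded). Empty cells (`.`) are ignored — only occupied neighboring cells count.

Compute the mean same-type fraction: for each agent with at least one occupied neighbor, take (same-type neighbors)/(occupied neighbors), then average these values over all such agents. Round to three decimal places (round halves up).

0.689

Row 0: (0,0)2 2/2 · (0,1)2 1/2 · (0,3)1 1/1 · (0,4)1 2/2
Row 1: (1,0)2 2/3 · (1,1)1 0/3 · (1,2)2 0/1 · (1,4)1 1/1 · (1,6)2 — no occupied neighbors
Row 2: (2,0)2 2/2 · (2,3)1 — no occupied neighbors · (2,5)2 1/1
Row 3: (3,0)2 2/2 · (3,1)2 3/3 · (3,2)2 1/1 · (3,4)1 1/2 · (3,5)2 3/4 · (3,6)2 2/2
Row 4: (4,1)2 1/2 · (4,4)1 1/3 · (4,5)2 2/3 · (4,6)2 3/3
Row 5: (5,0)2 0/1 · (5,1)1 0/3 · (5,2)2 1/2 · (5,3)2 2/2 · (5,4)2 1/2 · (5,6)2 1/1
Sum over 26 agents: 2/2 + 1/2 + 1/1 + 2/2 + 2/3 + 0/3 + 0/1 + 1/1 + 2/2 + 1/1 + 2/2 + 3/3 + 1/1 + 1/2 + 3/4 + 2/2 + 1/2 + 1/3 + 2/3 + 3/3 + 0/1 + 0/3 + 1/2 + 2/2 + 1/2 + 1/1 = 215/12; mean = 215/12 ÷ 26 = 215/312 = 0.689102… → 0.689.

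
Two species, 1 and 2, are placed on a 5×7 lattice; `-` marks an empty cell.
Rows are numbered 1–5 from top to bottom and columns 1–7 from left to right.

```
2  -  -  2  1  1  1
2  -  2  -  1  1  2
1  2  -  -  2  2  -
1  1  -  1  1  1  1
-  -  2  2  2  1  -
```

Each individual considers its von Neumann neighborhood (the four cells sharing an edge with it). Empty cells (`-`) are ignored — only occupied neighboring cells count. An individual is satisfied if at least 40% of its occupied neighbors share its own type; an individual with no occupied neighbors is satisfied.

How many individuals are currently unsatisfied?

7

Row 1: (1,1)2 1/1 satisfied · (1,4)2 0/1 not · (1,5)1 2/3 satisfied · (1,6)1 3/3 satisfied · (1,7)1 1/2 satisfied
Row 2: (2,1)2 1/2 satisfied · (2,3)2 0/0 satisfied · (2,5)1 2/3 satisfied · (2,6)1 2/4 satisfied · (2,7)2 0/2 not
Row 3: (3,1)1 1/3 not · (3,2)2 0/2 not · (3,5)2 1/3 not · (3,6)2 1/3 not
Row 4: (4,1)1 2/2 satisfied · (4,2)1 1/2 satisfied · (4,4)1 1/2 satisfied · (4,5)1 2/4 satisfied · (4,6)1 3/4 satisfied · (4,7)1 1/1 satisfied
Row 5: (5,3)2 1/1 satisfied · (5,4)2 2/3 satisfied · (5,5)2 1/3 not · (5,6)1 1/2 satisfied
Unsatisfied: (1,4), (2,7), (3,1), (3,2), (3,5), (3,6), (5,5) — 7 in total.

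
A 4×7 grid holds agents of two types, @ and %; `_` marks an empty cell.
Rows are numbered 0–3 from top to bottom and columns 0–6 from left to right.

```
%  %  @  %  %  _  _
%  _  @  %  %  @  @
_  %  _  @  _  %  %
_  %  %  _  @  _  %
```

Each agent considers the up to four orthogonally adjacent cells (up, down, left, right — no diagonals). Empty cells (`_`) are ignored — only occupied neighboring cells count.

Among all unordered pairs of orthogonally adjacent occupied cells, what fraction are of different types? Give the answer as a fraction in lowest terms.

Scan each occupied cell's neighbors to the right and below so each pair is counted once.
From row 0: 2 unlike of 8 pairs (running 2/8).
From row 1: 5 unlike of 7 pairs (running 7/15).
From row 2: 0 unlike of 3 pairs (running 7/18).
From row 3: 0 unlike of 1 pairs (running 7/19).
Total adjacent occupied pairs: 19; unlike-type pairs: 7.
7/19 is already in lowest terms.

7/19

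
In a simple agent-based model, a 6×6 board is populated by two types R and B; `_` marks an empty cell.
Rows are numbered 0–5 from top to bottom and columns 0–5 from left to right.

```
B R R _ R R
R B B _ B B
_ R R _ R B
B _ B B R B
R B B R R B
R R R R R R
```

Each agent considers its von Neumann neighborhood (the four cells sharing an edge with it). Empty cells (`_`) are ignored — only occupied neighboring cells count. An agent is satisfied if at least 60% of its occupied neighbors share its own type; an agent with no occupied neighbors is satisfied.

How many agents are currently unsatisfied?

21

(0,0)B 0/2 ✗
(0,1)R 1/3 ✗
(0,2)R 1/2 ✗
(0,4)R 1/2 ✗
(0,5)R 1/2 ✗
(1,0)R 0/2 ✗
(1,1)B 1/4 ✗
(1,2)B 1/3 ✗
(1,4)B 1/3 ✗
(1,5)B 2/3 ✓
(2,1)R 1/2 ✗
(2,2)R 1/3 ✗
(2,4)R 1/3 ✗
(2,5)B 2/3 ✓
(3,0)B 0/1 ✗
(3,2)B 2/3 ✓
(3,3)B 1/3 ✗
(3,4)R 2/4 ✗
(3,5)B 2/3 ✓
(4,0)R 1/3 ✗
(4,1)B 1/3 ✗
(4,2)B 2/4 ✗
(4,3)R 2/4 ✗
(4,4)R 3/4 ✓
(4,5)B 1/3 ✗
(5,0)R 2/2 ✓
(5,1)R 2/3 ✓
(5,2)R 2/3 ✓
(5,3)R 3/3 ✓
(5,4)R 3/3 ✓
(5,5)R 1/2 ✗
Unsatisfied: (0,0), (0,1), (0,2), (0,4), (0,5), (1,0), (1,1), (1,2), (1,4), (2,1), (2,2), (2,4), (3,0), (3,3), (3,4), (4,0), (4,1), (4,2), (4,3), (4,5), (5,5) — 21 in total.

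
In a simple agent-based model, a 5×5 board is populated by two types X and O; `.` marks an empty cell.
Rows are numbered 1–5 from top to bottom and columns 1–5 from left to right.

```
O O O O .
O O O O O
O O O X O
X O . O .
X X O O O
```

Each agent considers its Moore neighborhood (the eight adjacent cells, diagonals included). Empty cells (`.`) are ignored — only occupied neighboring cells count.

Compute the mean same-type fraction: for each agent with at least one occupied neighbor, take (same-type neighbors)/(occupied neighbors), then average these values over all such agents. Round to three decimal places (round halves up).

Row 1: (1,1)O 3/3 · (1,2)O 5/5 · (1,3)O 5/5 · (1,4)O 4/4
Row 2: (2,1)O 5/5 · (2,2)O 8/8 · (2,3)O 7/8 · (2,4)O 6/7 · (2,5)O 3/4
Row 3: (3,1)O 4/5 · (3,2)O 6/7 · (3,3)O 6/7 · (3,4)X 0/6 · (3,5)O 3/4
Row 4: (4,1)X 2/5 · (4,2)O 4/7 · (4,4)O 5/6
Row 5: (5,1)X 2/3 · (5,2)X 2/4 · (5,3)O 3/4 · (5,4)O 3/3 · (5,5)O 2/2
Sum over 22 agents: 3/3 + 5/5 + 5/5 + 4/4 + 5/5 + 8/8 + 7/8 + 6/7 + 3/4 + 4/5 + 6/7 + 6/7 + 0/6 + 3/4 + 2/5 + 4/7 + 5/6 + 2/3 + 2/4 + 3/4 + 3/3 + 2/2 = 4891/280; mean = 4891/280 ÷ 22 = 4891/6160 = 0.793993… → 0.794.

0.794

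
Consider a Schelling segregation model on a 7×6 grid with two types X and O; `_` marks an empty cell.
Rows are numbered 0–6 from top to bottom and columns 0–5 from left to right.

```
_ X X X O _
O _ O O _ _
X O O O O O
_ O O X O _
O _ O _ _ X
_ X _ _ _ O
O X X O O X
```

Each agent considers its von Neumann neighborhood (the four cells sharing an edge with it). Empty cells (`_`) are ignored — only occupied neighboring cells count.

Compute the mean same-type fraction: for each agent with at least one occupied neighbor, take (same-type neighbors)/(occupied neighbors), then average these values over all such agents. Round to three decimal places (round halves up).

Row 0: (0,1)X 1/1 · (0,2)X 2/3 · (0,3)X 1/3 · (0,4)O 0/1
Row 1: (1,0)O 0/1 · (1,2)O 2/3 · (1,3)O 2/3
Row 2: (2,0)X 0/2 · (2,1)O 2/3 · (2,2)O 4/4 · (2,3)O 3/4 · (2,4)O 3/3 · (2,5)O 1/1
Row 3: (3,1)O 2/2 · (3,2)O 3/4 · (3,3)X 0/3 · (3,4)O 1/2
Row 4: (4,0)O — no occupied neighbors · (4,2)O 1/1 · (4,5)X 0/1
Row 5: (5,1)X 1/1 · (5,5)O 0/2
Row 6: (6,0)O 0/1 · (6,1)X 2/3 · (6,2)X 1/2 · (6,3)O 1/2 · (6,4)O 1/2 · (6,5)X 0/2
Sum over 27 agents: 1/1 + 2/3 + 1/3 + 0/1 + 0/1 + 2/3 + 2/3 + 0/2 + 2/3 + 4/4 + 3/4 + 3/3 + 1/1 + 2/2 + 3/4 + 0/3 + 1/2 + 1/1 + 0/1 + 1/1 + 0/2 + 0/1 + 2/3 + 1/2 + 1/2 + 1/2 + 0/2 = 85/6; mean = 85/6 ÷ 27 = 85/162 = 0.524691… → 0.525.

0.525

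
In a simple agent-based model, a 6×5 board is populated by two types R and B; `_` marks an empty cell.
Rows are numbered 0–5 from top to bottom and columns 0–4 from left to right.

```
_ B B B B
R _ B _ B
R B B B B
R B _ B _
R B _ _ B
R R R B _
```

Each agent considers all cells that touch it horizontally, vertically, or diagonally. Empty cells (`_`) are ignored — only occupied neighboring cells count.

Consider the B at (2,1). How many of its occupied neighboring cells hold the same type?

3

Occupied neighbors of (2,1): (1,0)=R, (1,2)=B, (2,0)=R, (2,2)=B, (3,0)=R, (3,1)=B.
Same type (B): 3 of 6.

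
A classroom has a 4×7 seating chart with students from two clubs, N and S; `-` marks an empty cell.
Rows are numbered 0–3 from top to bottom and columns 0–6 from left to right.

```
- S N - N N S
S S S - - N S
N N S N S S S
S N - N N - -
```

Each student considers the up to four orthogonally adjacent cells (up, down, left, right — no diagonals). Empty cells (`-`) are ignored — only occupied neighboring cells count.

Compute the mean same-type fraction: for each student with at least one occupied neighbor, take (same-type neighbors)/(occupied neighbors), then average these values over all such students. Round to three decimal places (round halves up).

Row 0: (0,1)S 1/2 · (0,2)N 0/2 · (0,4)N 1/1 · (0,5)N 2/3 · (0,6)S 1/2
Row 1: (1,0)S 1/2 · (1,1)S 3/4 · (1,2)S 2/3 · (1,5)N 1/3 · (1,6)S 2/3
Row 2: (2,0)N 1/3 · (2,1)N 2/4 · (2,2)S 1/3 · (2,3)N 1/3 · (2,4)S 1/3 · (2,5)S 2/3 · (2,6)S 2/2
Row 3: (3,0)S 0/2 · (3,1)N 1/2 · (3,3)N 2/2 · (3,4)N 1/2
Sum over 21 students: 1/2 + 0/2 + 1/1 + 2/3 + 1/2 + 1/2 + 3/4 + 2/3 + 1/3 + 2/3 + 1/3 + 2/4 + 1/3 + 1/3 + 1/3 + 2/3 + 2/2 + 0/2 + 1/2 + 2/2 + 1/2 = 133/12; mean = 133/12 ÷ 21 = 19/36 = 0.527777… → 0.528.

0.528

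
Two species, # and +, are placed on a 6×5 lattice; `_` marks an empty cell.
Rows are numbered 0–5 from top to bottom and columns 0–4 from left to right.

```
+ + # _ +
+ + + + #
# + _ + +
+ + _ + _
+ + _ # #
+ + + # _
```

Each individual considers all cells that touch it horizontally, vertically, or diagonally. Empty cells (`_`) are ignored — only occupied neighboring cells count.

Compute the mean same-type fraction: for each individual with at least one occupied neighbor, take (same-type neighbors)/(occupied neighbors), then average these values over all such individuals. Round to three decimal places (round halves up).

(0,0)+ 3/3
(0,1)+ 4/5
(0,2)# 0/4
(0,4)+ 1/2
(1,0)+ 4/5
(1,1)+ 5/7
(1,2)+ 5/6
(1,3)+ 4/6
(1,4)# 0/4
(2,0)# 0/5
(2,1)+ 5/6
(2,3)+ 4/5
(2,4)+ 3/4
(3,0)+ 4/5
(3,1)+ 4/5
(3,3)+ 2/4
(4,0)+ 5/5
(4,1)+ 6/6
(4,3)# 2/4
(4,4)# 2/3
(5,0)+ 3/3
(5,1)+ 4/4
(5,2)+ 2/4
(5,3)# 2/3
Sum over 24 individuals: 3/3 + 4/5 + 0/4 + 1/2 + 4/5 + 5/7 + 5/6 + 4/6 + 0/4 + 0/5 + 5/6 + 4/5 + 3/4 + 4/5 + 4/5 + 2/4 + 5/5 + 6/6 + 2/4 + 2/3 + 3/3 + 4/4 + 2/4 + 2/3 = 1355/84; mean = 1355/84 ÷ 24 = 1355/2016 = 0.672123… → 0.672.

0.672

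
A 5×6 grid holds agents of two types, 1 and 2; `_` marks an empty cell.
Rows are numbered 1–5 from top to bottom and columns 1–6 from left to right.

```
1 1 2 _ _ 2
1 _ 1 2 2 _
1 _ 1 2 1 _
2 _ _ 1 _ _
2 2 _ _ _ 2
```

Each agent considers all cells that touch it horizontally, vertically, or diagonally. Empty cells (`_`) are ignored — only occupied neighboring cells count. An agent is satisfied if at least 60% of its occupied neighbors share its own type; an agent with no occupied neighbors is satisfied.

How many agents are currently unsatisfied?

(1,1)1 2/2 ✓
(1,2)1 3/4 ✓
(1,3)2 1/3 ✗
(1,6)2 1/1 ✓
(2,1)1 3/3 ✓
(2,3)1 2/5 ✗
(2,4)2 3/6 ✗
(2,5)2 3/4 ✓
(3,1)1 1/2 ✗
(3,3)1 2/4 ✗
(3,4)2 2/6 ✗
(3,5)1 1/4 ✗
(4,1)2 2/3 ✓
(4,4)1 2/3 ✓
(5,1)2 2/2 ✓
(5,2)2 2/2 ✓
(5,6)2 0/0 ✓
Unsatisfied: (1,3), (2,3), (2,4), (3,1), (3,3), (3,4), (3,5) — 7 in total.

7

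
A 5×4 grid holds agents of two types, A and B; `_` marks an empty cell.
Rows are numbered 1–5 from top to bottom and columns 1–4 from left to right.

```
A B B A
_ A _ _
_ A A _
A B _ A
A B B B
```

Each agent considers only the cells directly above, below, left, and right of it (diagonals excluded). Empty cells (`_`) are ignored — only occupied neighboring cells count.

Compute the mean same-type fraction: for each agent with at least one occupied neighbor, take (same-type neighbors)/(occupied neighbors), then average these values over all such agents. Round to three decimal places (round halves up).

0.464

(1,1)A 0/1
(1,2)B 1/3
(1,3)B 1/2
(1,4)A 0/1
(2,2)A 1/2
(3,2)A 2/3
(3,3)A 1/1
(4,1)A 1/2
(4,2)B 1/3
(4,4)A 0/1
(5,1)A 1/2
(5,2)B 2/3
(5,3)B 2/2
(5,4)B 1/2
Sum over 14 agents: 0/1 + 1/3 + 1/2 + 0/1 + 1/2 + 2/3 + 1/1 + 1/2 + 1/3 + 0/1 + 1/2 + 2/3 + 2/2 + 1/2 = 13/2; mean = 13/2 ÷ 14 = 13/28 = 0.464285… → 0.464.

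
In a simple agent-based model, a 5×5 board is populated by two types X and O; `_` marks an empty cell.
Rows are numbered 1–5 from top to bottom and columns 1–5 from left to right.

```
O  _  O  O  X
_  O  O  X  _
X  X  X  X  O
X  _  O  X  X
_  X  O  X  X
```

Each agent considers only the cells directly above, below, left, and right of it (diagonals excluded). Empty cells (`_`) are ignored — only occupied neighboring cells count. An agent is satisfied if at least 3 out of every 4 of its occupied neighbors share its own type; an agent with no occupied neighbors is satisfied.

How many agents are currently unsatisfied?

Row 1: (1,1)O 0/0 ✓ · (1,3)O 2/2 ✓ · (1,4)O 1/3 ✗ · (1,5)X 0/1 ✗
Row 2: (2,2)O 1/2 ✗ · (2,3)O 2/4 ✗ · (2,4)X 1/3 ✗
Row 3: (3,1)X 2/2 ✓ · (3,2)X 2/3 ✗ · (3,3)X 2/4 ✗ · (3,4)X 3/4 ✓ · (3,5)O 0/2 ✗
Row 4: (4,1)X 1/1 ✓ · (4,3)O 1/3 ✗ · (4,4)X 3/4 ✓ · (4,5)X 2/3 ✗
Row 5: (5,2)X 0/1 ✗ · (5,3)O 1/3 ✗ · (5,4)X 2/3 ✗ · (5,5)X 2/2 ✓
Unsatisfied: (1,4), (1,5), (2,2), (2,3), (2,4), (3,2), (3,3), (3,5), (4,3), (4,5), (5,2), (5,3), (5,4) — 13 in total.

13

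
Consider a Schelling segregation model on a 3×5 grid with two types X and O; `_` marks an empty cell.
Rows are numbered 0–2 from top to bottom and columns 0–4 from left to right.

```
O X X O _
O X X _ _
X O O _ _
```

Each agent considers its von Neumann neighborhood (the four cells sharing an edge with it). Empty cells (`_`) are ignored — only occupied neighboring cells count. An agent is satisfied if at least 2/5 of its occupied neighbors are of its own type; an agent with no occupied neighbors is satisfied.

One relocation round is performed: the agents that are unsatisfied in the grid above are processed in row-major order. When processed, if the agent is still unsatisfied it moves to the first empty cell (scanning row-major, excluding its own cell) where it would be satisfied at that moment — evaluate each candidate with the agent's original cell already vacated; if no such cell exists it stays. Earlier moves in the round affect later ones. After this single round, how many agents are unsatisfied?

1

Initially unsatisfied (in order): (0,3), (1,0), (2,0), (2,1).
  (0,3) → (0,4).
  (1,0) → (0,3).
  (2,0) → (1,0).
  (2,1): now satisfied by earlier moves; stays.
Resulting grid:
O X X O O
X X X _ _
_ O O _ _
Unsatisfied now: (0,0).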